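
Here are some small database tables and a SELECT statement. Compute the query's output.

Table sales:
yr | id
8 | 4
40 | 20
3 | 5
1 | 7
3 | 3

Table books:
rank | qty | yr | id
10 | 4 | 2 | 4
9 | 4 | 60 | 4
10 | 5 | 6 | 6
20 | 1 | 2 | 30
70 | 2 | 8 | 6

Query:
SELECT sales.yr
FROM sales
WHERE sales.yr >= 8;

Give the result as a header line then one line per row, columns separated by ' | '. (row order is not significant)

After WHERE (2 rows):
sales.yr | sales.id
8 | 4
40 | 20
After SELECT (2 rows):
sales.yr
8
40

== RESULT ==
sales.yr
8
40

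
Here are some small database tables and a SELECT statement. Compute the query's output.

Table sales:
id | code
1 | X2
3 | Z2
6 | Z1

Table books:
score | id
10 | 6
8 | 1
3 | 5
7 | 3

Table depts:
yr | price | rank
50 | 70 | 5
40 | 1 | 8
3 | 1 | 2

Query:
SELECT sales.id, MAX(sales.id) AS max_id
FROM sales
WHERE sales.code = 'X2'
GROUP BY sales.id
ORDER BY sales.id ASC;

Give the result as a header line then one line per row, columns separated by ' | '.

== RESULT ==
sales.id | max_id
1 | 1

Derivation:
After WHERE (1 rows):
sales.id | sales.code
1 | X2
After GROUP BY (1 rows):
sales.id | max_id
1 | 1
After ORDER BY (1 rows):
sales.id | max_id
1 | 1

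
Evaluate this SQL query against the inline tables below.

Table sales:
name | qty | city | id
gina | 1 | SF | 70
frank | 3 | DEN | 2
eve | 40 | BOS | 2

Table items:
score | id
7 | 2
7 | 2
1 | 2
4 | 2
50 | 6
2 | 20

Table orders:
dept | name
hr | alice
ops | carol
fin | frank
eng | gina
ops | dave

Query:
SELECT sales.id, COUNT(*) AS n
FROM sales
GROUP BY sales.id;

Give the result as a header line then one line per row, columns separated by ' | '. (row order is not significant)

After GROUP BY (2 rows):
sales.id | n
70 | 1
2 | 2

== RESULT ==
sales.id | n
70 | 1
2 | 2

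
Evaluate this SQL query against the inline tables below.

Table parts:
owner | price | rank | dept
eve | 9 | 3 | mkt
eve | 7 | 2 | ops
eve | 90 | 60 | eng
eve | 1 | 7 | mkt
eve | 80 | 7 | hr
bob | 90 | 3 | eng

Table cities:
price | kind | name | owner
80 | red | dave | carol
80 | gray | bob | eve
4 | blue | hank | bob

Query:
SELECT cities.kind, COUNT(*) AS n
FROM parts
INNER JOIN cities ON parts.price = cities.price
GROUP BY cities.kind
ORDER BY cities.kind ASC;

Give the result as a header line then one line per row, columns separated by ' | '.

== RESULT ==
cities.kind | n
gray | 1
red | 1

Derivation:
After JOIN cities (2 rows):
parts.owner | parts.price | parts.rank | parts.dept | cities.price | cities.kind | cities.name | cities.owner
eve | 80 | 7 | hr | 80 | red | dave | carol
eve | 80 | 7 | hr | 80 | gray | bob | eve
After GROUP BY (2 rows):
cities.kind | n
red | 1
gray | 1
After ORDER BY (2 rows):
cities.kind | n
gray | 1
red | 1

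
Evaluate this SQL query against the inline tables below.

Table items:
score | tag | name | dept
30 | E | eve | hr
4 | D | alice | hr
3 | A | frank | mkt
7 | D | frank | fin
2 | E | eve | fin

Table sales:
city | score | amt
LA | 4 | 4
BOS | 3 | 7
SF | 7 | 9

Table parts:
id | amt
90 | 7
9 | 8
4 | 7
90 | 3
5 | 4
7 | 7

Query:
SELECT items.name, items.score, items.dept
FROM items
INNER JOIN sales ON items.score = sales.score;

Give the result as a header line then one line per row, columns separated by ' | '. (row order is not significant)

== RESULT ==
items.name | items.score | items.dept
alice | 4 | hr
frank | 3 | mkt
frank | 7 | fin

Derivation:
After JOIN sales (3 rows):
items.score | items.tag | items.name | items.dept | sales.city | sales.score | sales.amt
4 | D | alice | hr | LA | 4 | 4
3 | A | frank | mkt | BOS | 3 | 7
7 | D | frank | fin | SF | 7 | 9
After SELECT (3 rows):
items.name | items.score | items.dept
alice | 4 | hr
frank | 3 | mkt
frank | 7 | fin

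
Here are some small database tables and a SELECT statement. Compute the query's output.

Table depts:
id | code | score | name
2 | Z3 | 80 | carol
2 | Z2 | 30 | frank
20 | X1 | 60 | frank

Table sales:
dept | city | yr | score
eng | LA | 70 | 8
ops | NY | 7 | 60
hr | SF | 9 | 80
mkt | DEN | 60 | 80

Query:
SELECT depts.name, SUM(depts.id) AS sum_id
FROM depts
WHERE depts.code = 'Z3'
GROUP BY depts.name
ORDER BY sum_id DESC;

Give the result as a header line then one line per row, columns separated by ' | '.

After WHERE (1 rows):
depts.id | depts.code | depts.score | depts.name
2 | Z3 | 80 | carol
After GROUP BY (1 rows):
depts.name | sum_id
carol | 2
After ORDER BY (1 rows):
depts.name | sum_id
carol | 2

== RESULT ==
depts.name | sum_id
carol | 2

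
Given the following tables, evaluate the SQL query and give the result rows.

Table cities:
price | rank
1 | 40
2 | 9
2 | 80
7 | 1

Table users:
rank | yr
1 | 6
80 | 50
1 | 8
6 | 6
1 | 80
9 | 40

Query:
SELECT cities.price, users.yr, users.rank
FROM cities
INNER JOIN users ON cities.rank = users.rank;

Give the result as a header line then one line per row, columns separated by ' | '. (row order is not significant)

After JOIN users (5 rows):
cities.price | cities.rank | users.rank | users.yr
2 | 9 | 9 | 40
2 | 80 | 80 | 50
7 | 1 | 1 | 6
7 | 1 | 1 | 8
7 | 1 | 1 | 80
After SELECT (5 rows):
cities.price | users.yr | users.rank
2 | 40 | 9
2 | 50 | 80
7 | 6 | 1
7 | 8 | 1
7 | 80 | 1

== RESULT ==
cities.price | users.yr | users.rank
2 | 40 | 9
2 | 50 | 80
7 | 6 | 1
7 | 8 | 1
7 | 80 | 1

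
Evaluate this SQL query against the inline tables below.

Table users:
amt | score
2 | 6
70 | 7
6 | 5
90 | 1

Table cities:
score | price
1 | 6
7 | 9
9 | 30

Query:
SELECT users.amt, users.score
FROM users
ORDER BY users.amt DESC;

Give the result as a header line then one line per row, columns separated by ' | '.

After SELECT (4 rows):
users.amt | users.score
2 | 6
70 | 7
6 | 5
90 | 1
After ORDER BY (4 rows):
users.amt | users.score
90 | 1
70 | 7
6 | 5
2 | 6

== RESULT ==
users.amt | users.score
90 | 1
70 | 7
6 | 5
2 | 6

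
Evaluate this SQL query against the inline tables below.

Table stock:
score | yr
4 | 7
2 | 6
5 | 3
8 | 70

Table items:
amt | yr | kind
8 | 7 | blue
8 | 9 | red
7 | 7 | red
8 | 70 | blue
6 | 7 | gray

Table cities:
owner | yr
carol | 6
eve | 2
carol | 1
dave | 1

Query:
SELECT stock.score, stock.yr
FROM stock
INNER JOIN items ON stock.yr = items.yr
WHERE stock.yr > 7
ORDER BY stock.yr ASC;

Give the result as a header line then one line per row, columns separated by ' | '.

== RESULT ==
stock.score | stock.yr
8 | 70

Derivation:
After JOIN items (4 rows):
stock.score | stock.yr | items.amt | items.yr | items.kind
4 | 7 | 8 | 7 | blue
4 | 7 | 7 | 7 | red
4 | 7 | 6 | 7 | gray
8 | 70 | 8 | 70 | blue
After WHERE (1 rows):
stock.score | stock.yr | items.amt | items.yr | items.kind
8 | 70 | 8 | 70 | blue
After SELECT (1 rows):
stock.score | stock.yr
8 | 70
After ORDER BY (1 rows):
stock.score | stock.yr
8 | 70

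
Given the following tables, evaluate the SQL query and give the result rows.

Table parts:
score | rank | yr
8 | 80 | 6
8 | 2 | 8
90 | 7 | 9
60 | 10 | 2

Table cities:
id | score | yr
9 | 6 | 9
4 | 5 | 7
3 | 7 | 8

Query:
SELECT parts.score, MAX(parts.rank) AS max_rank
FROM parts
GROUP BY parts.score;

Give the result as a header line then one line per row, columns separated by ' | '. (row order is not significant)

== RESULT ==
parts.score | max_rank
8 | 80
90 | 7
60 | 10

Derivation:
After GROUP BY (3 rows):
parts.score | max_rank
8 | 80
90 | 7
60 | 10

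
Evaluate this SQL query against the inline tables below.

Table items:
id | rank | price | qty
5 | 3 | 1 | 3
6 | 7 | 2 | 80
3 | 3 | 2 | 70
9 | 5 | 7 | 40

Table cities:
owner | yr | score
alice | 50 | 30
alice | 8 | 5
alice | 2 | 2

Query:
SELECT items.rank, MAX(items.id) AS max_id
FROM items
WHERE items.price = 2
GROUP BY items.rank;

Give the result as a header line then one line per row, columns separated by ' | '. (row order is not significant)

After WHERE (2 rows):
items.id | items.rank | items.price | items.qty
6 | 7 | 2 | 80
3 | 3 | 2 | 70
After GROUP BY (2 rows):
items.rank | max_id
7 | 6
3 | 3

== RESULT ==
items.rank | max_id
7 | 6
3 | 3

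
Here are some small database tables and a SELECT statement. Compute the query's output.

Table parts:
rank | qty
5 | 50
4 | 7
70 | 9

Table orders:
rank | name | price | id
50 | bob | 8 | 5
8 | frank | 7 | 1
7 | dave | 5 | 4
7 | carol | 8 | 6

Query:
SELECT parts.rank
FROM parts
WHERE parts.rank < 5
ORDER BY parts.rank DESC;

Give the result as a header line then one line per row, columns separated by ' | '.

== RESULT ==
parts.rank
4

Derivation:
After WHERE (1 rows):
parts.rank | parts.qty
4 | 7
After SELECT (1 rows):
parts.rank
4
After ORDER BY (1 rows):
parts.rank
4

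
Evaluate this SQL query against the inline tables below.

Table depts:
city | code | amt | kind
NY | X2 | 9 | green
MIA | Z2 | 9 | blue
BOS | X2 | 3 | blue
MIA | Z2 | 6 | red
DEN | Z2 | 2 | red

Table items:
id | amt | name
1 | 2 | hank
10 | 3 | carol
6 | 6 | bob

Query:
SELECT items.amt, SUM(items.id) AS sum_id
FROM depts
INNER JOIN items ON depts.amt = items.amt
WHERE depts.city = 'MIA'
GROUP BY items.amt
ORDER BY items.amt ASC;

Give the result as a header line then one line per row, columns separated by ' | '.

== RESULT ==
items.amt | sum_id
6 | 6

Derivation:
After JOIN items (3 rows):
depts.city | depts.code | depts.amt | depts.kind | items.id | items.amt | items.name
BOS | X2 | 3 | blue | 10 | 3 | carol
MIA | Z2 | 6 | red | 6 | 6 | bob
DEN | Z2 | 2 | red | 1 | 2 | hank
After WHERE (1 rows):
depts.city | depts.code | depts.amt | depts.kind | items.id | items.amt | items.name
MIA | Z2 | 6 | red | 6 | 6 | bob
After GROUP BY (1 rows):
items.amt | sum_id
6 | 6
After ORDER BY (1 rows):
items.amt | sum_id
6 | 6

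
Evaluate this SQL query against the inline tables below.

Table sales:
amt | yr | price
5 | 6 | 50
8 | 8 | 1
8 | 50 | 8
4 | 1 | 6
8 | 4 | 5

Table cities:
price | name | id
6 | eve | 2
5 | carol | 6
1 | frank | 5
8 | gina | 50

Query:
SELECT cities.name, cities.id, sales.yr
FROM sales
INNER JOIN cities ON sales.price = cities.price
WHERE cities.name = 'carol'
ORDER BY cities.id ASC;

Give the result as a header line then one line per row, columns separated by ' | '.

After JOIN cities (4 rows):
sales.amt | sales.yr | sales.price | cities.price | cities.name | cities.id
8 | 8 | 1 | 1 | frank | 5
8 | 50 | 8 | 8 | gina | 50
4 | 1 | 6 | 6 | eve | 2
8 | 4 | 5 | 5 | carol | 6
After WHERE (1 rows):
sales.amt | sales.yr | sales.price | cities.price | cities.name | cities.id
8 | 4 | 5 | 5 | carol | 6
After SELECT (1 rows):
cities.name | cities.id | sales.yr
carol | 6 | 4
After ORDER BY (1 rows):
cities.name | cities.id | sales.yr
carol | 6 | 4

== RESULT ==
cities.name | cities.id | sales.yr
carol | 6 | 4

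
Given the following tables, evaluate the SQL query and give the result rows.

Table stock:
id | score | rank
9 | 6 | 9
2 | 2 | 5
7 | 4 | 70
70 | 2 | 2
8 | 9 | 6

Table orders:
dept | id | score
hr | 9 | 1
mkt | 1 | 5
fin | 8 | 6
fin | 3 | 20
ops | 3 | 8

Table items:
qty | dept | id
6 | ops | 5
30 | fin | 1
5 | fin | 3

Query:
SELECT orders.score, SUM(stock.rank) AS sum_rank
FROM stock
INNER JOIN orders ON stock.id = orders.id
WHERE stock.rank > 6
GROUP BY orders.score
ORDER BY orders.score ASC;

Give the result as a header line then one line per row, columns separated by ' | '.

== RESULT ==
orders.score | sum_rank
1 | 9

Derivation:
After JOIN orders (2 rows):
stock.id | stock.score | stock.rank | orders.dept | orders.id | orders.score
9 | 6 | 9 | hr | 9 | 1
8 | 9 | 6 | fin | 8 | 6
After WHERE (1 rows):
stock.id | stock.score | stock.rank | orders.dept | orders.id | orders.score
9 | 6 | 9 | hr | 9 | 1
After GROUP BY (1 rows):
orders.score | sum_rank
1 | 9
After ORDER BY (1 rows):
orders.score | sum_rank
1 | 9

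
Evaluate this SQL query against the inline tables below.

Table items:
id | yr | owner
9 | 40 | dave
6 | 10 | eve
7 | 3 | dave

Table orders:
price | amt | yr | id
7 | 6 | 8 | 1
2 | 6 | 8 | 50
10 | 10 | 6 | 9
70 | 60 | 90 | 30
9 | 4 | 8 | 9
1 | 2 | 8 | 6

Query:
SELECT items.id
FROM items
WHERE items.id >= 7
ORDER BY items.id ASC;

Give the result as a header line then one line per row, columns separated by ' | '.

== RESULT ==
items.id
7
9

Derivation:
After WHERE (2 rows):
items.id | items.yr | items.owner
9 | 40 | dave
7 | 3 | dave
After SELECT (2 rows):
items.id
9
7
After ORDER BY (2 rows):
items.id
7
9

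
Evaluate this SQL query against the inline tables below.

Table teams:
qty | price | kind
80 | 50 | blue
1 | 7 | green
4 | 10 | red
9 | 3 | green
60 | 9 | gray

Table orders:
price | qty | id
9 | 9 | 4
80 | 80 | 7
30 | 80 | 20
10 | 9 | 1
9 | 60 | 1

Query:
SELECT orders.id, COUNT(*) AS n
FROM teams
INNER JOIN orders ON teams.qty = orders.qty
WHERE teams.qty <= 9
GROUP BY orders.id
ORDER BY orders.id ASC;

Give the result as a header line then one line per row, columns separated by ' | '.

After JOIN orders (5 rows):
teams.qty | teams.price | teams.kind | orders.price | orders.qty | orders.id
80 | 50 | blue | 80 | 80 | 7
80 | 50 | blue | 30 | 80 | 20
9 | 3 | green | 9 | 9 | 4
9 | 3 | green | 10 | 9 | 1
60 | 9 | gray | 9 | 60 | 1
After WHERE (2 rows):
teams.qty | teams.price | teams.kind | orders.price | orders.qty | orders.id
9 | 3 | green | 9 | 9 | 4
9 | 3 | green | 10 | 9 | 1
After GROUP BY (2 rows):
orders.id | n
4 | 1
1 | 1
After ORDER BY (2 rows):
orders.id | n
1 | 1
4 | 1

== RESULT ==
orders.id | n
1 | 1
4 | 1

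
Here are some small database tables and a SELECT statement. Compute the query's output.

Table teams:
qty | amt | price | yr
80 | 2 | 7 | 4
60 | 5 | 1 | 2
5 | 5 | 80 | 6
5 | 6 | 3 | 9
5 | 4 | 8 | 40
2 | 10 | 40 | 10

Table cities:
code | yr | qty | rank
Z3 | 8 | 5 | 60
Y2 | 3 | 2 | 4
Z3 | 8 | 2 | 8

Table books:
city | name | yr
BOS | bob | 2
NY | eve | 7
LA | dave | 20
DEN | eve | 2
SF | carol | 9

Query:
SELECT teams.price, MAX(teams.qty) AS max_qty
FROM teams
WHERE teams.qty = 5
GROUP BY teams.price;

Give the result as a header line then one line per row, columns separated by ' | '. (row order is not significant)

After WHERE (3 rows):
teams.qty | teams.amt | teams.price | teams.yr
5 | 5 | 80 | 6
5 | 6 | 3 | 9
5 | 4 | 8 | 40
After GROUP BY (3 rows):
teams.price | max_qty
80 | 5
3 | 5
8 | 5

== RESULT ==
teams.price | max_qty
80 | 5
3 | 5
8 | 5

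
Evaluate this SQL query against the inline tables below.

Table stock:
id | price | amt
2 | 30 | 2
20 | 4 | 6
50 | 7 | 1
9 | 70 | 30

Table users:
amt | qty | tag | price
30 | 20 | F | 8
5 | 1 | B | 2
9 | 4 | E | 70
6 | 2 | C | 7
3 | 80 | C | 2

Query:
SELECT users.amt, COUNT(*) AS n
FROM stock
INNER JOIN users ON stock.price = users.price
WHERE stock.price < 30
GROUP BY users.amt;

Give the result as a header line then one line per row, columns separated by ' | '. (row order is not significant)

After JOIN users (2 rows):
stock.id | stock.price | stock.amt | users.amt | users.qty | users.tag | users.price
50 | 7 | 1 | 6 | 2 | C | 7
9 | 70 | 30 | 9 | 4 | E | 70
After WHERE (1 rows):
stock.id | stock.price | stock.amt | users.amt | users.qty | users.tag | users.price
50 | 7 | 1 | 6 | 2 | C | 7
After GROUP BY (1 rows):
users.amt | n
6 | 1

== RESULT ==
users.amt | n
6 | 1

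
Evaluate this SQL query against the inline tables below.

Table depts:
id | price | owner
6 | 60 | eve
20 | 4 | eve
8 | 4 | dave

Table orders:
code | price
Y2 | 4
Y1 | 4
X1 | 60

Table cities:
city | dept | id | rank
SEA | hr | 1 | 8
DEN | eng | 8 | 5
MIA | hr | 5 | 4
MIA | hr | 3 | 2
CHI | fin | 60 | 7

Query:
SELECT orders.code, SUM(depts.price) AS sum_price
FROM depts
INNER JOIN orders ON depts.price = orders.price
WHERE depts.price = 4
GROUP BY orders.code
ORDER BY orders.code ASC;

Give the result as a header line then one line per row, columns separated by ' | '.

== RESULT ==
orders.code | sum_price
Y1 | 8
Y2 | 8

Derivation:
After JOIN orders (5 rows):
depts.id | depts.price | depts.owner | orders.code | orders.price
6 | 60 | eve | X1 | 60
20 | 4 | eve | Y2 | 4
20 | 4 | eve | Y1 | 4
8 | 4 | dave | Y2 | 4
8 | 4 | dave | Y1 | 4
After WHERE (4 rows):
depts.id | depts.price | depts.owner | orders.code | orders.price
20 | 4 | eve | Y2 | 4
20 | 4 | eve | Y1 | 4
8 | 4 | dave | Y2 | 4
8 | 4 | dave | Y1 | 4
After GROUP BY (2 rows):
orders.code | sum_price
Y2 | 8
Y1 | 8
After ORDER BY (2 rows):
orders.code | sum_price
Y1 | 8
Y2 | 8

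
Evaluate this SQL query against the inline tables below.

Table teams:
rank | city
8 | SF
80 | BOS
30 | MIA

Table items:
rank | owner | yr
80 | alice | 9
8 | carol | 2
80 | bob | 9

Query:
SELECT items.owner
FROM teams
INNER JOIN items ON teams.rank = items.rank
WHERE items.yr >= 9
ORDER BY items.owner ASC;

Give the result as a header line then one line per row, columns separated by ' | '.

== RESULT ==
items.owner
alice
bob

Derivation:
After JOIN items (3 rows):
teams.rank | teams.city | items.rank | items.owner | items.yr
8 | SF | 8 | carol | 2
80 | BOS | 80 | alice | 9
80 | BOS | 80 | bob | 9
After WHERE (2 rows):
teams.rank | teams.city | items.rank | items.owner | items.yr
80 | BOS | 80 | alice | 9
80 | BOS | 80 | bob | 9
After SELECT (2 rows):
items.owner
alice
bob
After ORDER BY (2 rows):
items.owner
alice
bob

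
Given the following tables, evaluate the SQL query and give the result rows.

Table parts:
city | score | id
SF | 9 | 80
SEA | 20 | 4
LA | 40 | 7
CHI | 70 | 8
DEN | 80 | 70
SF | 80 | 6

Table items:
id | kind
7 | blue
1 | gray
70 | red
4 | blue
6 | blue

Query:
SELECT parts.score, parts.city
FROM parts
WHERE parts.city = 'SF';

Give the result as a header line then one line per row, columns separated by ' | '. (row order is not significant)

== RESULT ==
parts.score | parts.city
9 | SF
80 | SF

Derivation:
After WHERE (2 rows):
parts.city | parts.score | parts.id
SF | 9 | 80
SF | 80 | 6
After SELECT (2 rows):
parts.score | parts.city
9 | SF
80 | SF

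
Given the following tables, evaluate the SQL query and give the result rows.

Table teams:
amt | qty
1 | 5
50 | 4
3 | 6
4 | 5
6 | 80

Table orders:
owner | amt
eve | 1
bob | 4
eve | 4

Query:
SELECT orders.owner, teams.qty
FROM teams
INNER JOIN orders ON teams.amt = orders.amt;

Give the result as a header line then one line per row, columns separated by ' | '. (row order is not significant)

== RESULT ==
orders.owner | teams.qty
eve | 5
bob | 5
eve | 5

Derivation:
After JOIN orders (3 rows):
teams.amt | teams.qty | orders.owner | orders.amt
1 | 5 | eve | 1
4 | 5 | bob | 4
4 | 5 | eve | 4
After SELECT (3 rows):
orders.owner | teams.qty
eve | 5
bob | 5
eve | 5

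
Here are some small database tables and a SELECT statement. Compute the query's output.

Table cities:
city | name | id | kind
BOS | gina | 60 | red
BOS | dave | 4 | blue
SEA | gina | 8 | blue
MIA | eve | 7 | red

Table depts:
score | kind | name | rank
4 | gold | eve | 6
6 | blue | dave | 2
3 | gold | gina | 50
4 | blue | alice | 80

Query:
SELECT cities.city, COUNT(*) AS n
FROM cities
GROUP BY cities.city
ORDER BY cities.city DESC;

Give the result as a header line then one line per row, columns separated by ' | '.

After GROUP BY (3 rows):
cities.city | n
BOS | 2
SEA | 1
MIA | 1
After ORDER BY (3 rows):
cities.city | n
SEA | 1
MIA | 1
BOS | 2

== RESULT ==
cities.city | n
SEA | 1
MIA | 1
BOS | 2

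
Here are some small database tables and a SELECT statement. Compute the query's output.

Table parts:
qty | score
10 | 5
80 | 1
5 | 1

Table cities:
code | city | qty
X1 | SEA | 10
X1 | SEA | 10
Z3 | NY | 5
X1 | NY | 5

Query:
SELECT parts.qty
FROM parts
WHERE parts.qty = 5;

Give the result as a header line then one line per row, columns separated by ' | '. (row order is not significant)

After WHERE (1 rows):
parts.qty | parts.score
5 | 1
After SELECT (1 rows):
parts.qty
5

== RESULT ==
parts.qty
5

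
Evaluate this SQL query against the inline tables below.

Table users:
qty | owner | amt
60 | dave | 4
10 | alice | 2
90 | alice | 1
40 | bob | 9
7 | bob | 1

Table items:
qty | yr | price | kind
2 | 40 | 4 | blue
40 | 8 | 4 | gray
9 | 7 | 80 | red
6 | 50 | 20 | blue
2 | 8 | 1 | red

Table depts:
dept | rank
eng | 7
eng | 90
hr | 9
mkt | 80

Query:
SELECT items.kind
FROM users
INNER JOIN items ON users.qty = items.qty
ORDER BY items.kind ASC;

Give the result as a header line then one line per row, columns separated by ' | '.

== RESULT ==
items.kind
gray

Derivation:
After JOIN items (1 rows):
users.qty | users.owner | users.amt | items.qty | items.yr | items.price | items.kind
40 | bob | 9 | 40 | 8 | 4 | gray
After SELECT (1 rows):
items.kind
gray
After ORDER BY (1 rows):
items.kind
gray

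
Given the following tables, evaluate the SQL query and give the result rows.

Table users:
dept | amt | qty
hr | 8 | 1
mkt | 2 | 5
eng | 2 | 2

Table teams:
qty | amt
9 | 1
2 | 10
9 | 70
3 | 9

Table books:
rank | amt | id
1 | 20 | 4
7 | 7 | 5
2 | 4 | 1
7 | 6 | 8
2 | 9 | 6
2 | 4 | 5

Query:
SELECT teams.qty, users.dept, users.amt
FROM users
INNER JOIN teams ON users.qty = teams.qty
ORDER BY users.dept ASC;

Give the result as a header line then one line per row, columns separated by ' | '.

== RESULT ==
teams.qty | users.dept | users.amt
2 | eng | 2

Derivation:
After JOIN teams (1 rows):
users.dept | users.amt | users.qty | teams.qty | teams.amt
eng | 2 | 2 | 2 | 10
After SELECT (1 rows):
teams.qty | users.dept | users.amt
2 | eng | 2
After ORDER BY (1 rows):
teams.qty | users.dept | users.amt
2 | eng | 2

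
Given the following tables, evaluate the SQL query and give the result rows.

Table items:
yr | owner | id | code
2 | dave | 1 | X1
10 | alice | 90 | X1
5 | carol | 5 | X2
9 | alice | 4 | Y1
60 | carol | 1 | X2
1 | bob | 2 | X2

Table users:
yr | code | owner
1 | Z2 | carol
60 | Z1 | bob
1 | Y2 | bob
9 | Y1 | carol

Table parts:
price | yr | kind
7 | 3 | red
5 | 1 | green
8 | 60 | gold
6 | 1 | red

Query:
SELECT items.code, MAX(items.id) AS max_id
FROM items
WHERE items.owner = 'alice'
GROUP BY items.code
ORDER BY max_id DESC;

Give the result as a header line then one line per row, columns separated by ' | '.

== RESULT ==
items.code | max_id
X1 | 90
Y1 | 4

Derivation:
After WHERE (2 rows):
items.yr | items.owner | items.id | items.code
10 | alice | 90 | X1
9 | alice | 4 | Y1
After GROUP BY (2 rows):
items.code | max_id
X1 | 90
Y1 | 4
After ORDER BY (2 rows):
items.code | max_id
X1 | 90
Y1 | 4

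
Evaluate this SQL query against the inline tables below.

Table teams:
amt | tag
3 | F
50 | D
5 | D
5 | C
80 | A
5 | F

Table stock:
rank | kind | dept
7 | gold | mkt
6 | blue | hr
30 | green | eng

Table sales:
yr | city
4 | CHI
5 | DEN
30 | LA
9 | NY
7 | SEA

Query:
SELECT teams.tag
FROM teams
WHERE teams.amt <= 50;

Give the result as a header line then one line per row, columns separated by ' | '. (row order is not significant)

== RESULT ==
teams.tag
F
D
D
C
F

Derivation:
After WHERE (5 rows):
teams.amt | teams.tag
3 | F
50 | D
5 | D
5 | C
5 | F
After SELECT (5 rows):
teams.tag
F
D
D
C
F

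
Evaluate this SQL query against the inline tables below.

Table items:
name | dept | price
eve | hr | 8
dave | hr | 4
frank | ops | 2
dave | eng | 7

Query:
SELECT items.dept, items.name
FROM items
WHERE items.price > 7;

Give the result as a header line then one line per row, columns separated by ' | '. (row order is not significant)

After WHERE (1 rows):
items.name | items.dept | items.price
eve | hr | 8
After SELECT (1 rows):
items.dept | items.name
hr | eve

== RESULT ==
items.dept | items.name
hr | eve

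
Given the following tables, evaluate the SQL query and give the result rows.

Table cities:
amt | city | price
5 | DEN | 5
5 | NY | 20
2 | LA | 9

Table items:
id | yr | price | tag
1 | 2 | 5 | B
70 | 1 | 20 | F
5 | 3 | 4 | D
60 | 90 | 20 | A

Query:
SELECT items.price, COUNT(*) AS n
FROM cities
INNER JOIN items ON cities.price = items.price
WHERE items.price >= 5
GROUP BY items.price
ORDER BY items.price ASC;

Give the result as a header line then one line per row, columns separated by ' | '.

== RESULT ==
items.price | n
5 | 1
20 | 2

Derivation:
After JOIN items (3 rows):
cities.amt | cities.city | cities.price | items.id | items.yr | items.price | items.tag
5 | DEN | 5 | 1 | 2 | 5 | B
5 | NY | 20 | 70 | 1 | 20 | F
5 | NY | 20 | 60 | 90 | 20 | A
After WHERE (3 rows):
cities.amt | cities.city | cities.price | items.id | items.yr | items.price | items.tag
5 | DEN | 5 | 1 | 2 | 5 | B
5 | NY | 20 | 70 | 1 | 20 | F
5 | NY | 20 | 60 | 90 | 20 | A
After GROUP BY (2 rows):
items.price | n
5 | 1
20 | 2
After ORDER BY (2 rows):
items.price | n
5 | 1
20 | 2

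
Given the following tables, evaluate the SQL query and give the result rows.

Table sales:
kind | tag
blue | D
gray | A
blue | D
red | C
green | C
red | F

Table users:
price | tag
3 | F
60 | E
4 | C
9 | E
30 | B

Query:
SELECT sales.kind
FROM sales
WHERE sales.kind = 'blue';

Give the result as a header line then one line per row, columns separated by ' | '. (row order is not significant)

After WHERE (2 rows):
sales.kind | sales.tag
blue | D
blue | D
After SELECT (2 rows):
sales.kind
blue
blue

== RESULT ==
sales.kind
blue
blue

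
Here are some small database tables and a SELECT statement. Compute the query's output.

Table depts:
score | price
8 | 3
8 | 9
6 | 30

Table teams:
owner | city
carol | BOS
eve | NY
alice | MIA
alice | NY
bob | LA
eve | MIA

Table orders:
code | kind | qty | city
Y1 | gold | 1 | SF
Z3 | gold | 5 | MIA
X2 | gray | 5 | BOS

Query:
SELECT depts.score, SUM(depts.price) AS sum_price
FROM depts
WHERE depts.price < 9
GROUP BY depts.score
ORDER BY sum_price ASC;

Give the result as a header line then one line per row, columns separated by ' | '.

== RESULT ==
depts.score | sum_price
8 | 3

Derivation:
After WHERE (1 rows):
depts.score | depts.price
8 | 3
After GROUP BY (1 rows):
depts.score | sum_price
8 | 3
After ORDER BY (1 rows):
depts.score | sum_price
8 | 3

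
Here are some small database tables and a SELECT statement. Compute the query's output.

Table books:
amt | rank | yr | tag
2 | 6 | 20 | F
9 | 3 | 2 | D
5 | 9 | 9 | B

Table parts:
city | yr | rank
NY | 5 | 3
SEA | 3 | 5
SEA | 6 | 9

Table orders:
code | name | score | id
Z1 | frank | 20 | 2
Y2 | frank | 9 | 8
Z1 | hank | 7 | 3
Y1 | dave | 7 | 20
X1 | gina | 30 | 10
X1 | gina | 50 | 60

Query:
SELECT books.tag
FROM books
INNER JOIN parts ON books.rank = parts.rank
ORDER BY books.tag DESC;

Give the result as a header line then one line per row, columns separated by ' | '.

== RESULT ==
books.tag
D
B

Derivation:
After JOIN parts (2 rows):
books.amt | books.rank | books.yr | books.tag | parts.city | parts.yr | parts.rank
9 | 3 | 2 | D | NY | 5 | 3
5 | 9 | 9 | B | SEA | 6 | 9
After SELECT (2 rows):
books.tag
D
B
After ORDER BY (2 rows):
books.tag
D
B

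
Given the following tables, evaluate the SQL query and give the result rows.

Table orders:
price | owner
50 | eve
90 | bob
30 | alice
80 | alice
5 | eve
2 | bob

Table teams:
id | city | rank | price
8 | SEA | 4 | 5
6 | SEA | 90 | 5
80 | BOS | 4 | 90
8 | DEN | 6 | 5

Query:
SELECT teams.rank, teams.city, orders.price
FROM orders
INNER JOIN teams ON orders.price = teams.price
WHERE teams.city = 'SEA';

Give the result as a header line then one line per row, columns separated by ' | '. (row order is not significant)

== RESULT ==
teams.rank | teams.city | orders.price
4 | SEA | 5
90 | SEA | 5

Derivation:
After JOIN teams (4 rows):
orders.price | orders.owner | teams.id | teams.city | teams.rank | teams.price
90 | bob | 80 | BOS | 4 | 90
5 | eve | 8 | SEA | 4 | 5
5 | eve | 6 | SEA | 90 | 5
5 | eve | 8 | DEN | 6 | 5
After WHERE (2 rows):
orders.price | orders.owner | teams.id | teams.city | teams.rank | teams.price
5 | eve | 8 | SEA | 4 | 5
5 | eve | 6 | SEA | 90 | 5
After SELECT (2 rows):
teams.rank | teams.city | orders.price
4 | SEA | 5
90 | SEA | 5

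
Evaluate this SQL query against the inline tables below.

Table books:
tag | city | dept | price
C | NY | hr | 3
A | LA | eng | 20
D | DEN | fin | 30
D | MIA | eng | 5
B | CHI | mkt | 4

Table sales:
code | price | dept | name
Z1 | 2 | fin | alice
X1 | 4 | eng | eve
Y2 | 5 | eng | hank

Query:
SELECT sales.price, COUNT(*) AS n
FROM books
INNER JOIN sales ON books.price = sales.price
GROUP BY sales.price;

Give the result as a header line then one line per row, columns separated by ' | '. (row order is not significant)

== RESULT ==
sales.price | n
5 | 1
4 | 1

Derivation:
After JOIN sales (2 rows):
books.tag | books.city | books.dept | books.price | sales.code | sales.price | sales.dept | sales.name
D | MIA | eng | 5 | Y2 | 5 | eng | hank
B | CHI | mkt | 4 | X1 | 4 | eng | eve
After GROUP BY (2 rows):
sales.price | n
5 | 1
4 | 1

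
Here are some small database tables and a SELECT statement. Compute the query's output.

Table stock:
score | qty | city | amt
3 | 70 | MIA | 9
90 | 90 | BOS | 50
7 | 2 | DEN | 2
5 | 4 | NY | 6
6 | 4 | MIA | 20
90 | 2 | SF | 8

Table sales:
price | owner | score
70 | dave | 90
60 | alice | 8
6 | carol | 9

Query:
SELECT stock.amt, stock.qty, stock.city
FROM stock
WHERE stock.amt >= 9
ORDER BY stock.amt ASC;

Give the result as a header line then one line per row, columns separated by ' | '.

== RESULT ==
stock.amt | stock.qty | stock.city
9 | 70 | MIA
20 | 4 | MIA
50 | 90 | BOS

Derivation:
After WHERE (3 rows):
stock.score | stock.qty | stock.city | stock.amt
3 | 70 | MIA | 9
90 | 90 | BOS | 50
6 | 4 | MIA | 20
After SELECT (3 rows):
stock.amt | stock.qty | stock.city
9 | 70 | MIA
50 | 90 | BOS
20 | 4 | MIA
After ORDER BY (3 rows):
stock.amt | stock.qty | stock.city
9 | 70 | MIA
20 | 4 | MIA
50 | 90 | BOS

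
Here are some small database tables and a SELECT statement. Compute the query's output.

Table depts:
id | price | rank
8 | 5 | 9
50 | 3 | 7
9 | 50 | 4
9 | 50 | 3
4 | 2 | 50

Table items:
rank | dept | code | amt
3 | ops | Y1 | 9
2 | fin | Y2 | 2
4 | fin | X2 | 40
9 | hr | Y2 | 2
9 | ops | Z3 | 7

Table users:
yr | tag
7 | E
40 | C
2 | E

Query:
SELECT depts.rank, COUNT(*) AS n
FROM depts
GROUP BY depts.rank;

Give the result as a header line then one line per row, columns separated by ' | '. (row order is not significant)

== RESULT ==
depts.rank | n
9 | 1
7 | 1
4 | 1
3 | 1
50 | 1

Derivation:
After GROUP BY (5 rows):
depts.rank | n
9 | 1
7 | 1
4 | 1
3 | 1
50 | 1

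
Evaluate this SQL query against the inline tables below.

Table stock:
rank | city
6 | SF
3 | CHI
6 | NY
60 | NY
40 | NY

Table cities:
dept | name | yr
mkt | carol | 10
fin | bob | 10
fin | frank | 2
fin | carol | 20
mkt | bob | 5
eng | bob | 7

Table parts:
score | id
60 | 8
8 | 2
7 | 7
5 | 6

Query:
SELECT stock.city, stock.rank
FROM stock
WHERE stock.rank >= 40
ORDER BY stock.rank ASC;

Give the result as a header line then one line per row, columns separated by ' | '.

== RESULT ==
stock.city | stock.rank
NY | 40
NY | 60

Derivation:
After WHERE (2 rows):
stock.rank | stock.city
60 | NY
40 | NY
After SELECT (2 rows):
stock.city | stock.rank
NY | 60
NY | 40
After ORDER BY (2 rows):
stock.city | stock.rank
NY | 40
NY | 60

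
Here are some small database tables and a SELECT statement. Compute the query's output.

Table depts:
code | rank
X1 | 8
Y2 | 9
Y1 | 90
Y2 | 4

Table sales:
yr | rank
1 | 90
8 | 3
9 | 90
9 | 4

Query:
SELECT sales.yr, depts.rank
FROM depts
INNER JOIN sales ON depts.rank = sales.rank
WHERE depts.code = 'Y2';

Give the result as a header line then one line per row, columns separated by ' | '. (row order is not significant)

== RESULT ==
sales.yr | depts.rank
9 | 4

Derivation:
After JOIN sales (3 rows):
depts.code | depts.rank | sales.yr | sales.rank
Y1 | 90 | 1 | 90
Y1 | 90 | 9 | 90
Y2 | 4 | 9 | 4
After WHERE (1 rows):
depts.code | depts.rank | sales.yr | sales.rank
Y2 | 4 | 9 | 4
After SELECT (1 rows):
sales.yr | depts.rank
9 | 4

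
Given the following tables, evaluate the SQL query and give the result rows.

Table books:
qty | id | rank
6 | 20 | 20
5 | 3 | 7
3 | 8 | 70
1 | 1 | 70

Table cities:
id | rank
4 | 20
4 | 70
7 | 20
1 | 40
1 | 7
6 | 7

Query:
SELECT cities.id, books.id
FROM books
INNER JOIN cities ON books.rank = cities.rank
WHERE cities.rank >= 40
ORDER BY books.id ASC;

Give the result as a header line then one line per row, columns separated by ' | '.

== RESULT ==
cities.id | books.id
4 | 1
4 | 8

Derivation:
After JOIN cities (6 rows):
books.qty | books.id | books.rank | cities.id | cities.rank
6 | 20 | 20 | 4 | 20
6 | 20 | 20 | 7 | 20
5 | 3 | 7 | 1 | 7
5 | 3 | 7 | 6 | 7
3 | 8 | 70 | 4 | 70
1 | 1 | 70 | 4 | 70
After WHERE (2 rows):
books.qty | books.id | books.rank | cities.id | cities.rank
3 | 8 | 70 | 4 | 70
1 | 1 | 70 | 4 | 70
After SELECT (2 rows):
cities.id | books.id
4 | 8
4 | 1
After ORDER BY (2 rows):
cities.id | books.id
4 | 1
4 | 8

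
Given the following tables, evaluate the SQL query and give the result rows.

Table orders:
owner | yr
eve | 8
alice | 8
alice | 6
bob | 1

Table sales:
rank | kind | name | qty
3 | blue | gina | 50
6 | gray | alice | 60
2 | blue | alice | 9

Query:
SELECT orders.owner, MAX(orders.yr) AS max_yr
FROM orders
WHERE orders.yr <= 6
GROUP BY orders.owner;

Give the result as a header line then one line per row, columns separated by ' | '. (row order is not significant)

After WHERE (2 rows):
orders.owner | orders.yr
alice | 6
bob | 1
After GROUP BY (2 rows):
orders.owner | max_yr
alice | 6
bob | 1

== RESULT ==
orders.owner | max_yr
alice | 6
bob | 1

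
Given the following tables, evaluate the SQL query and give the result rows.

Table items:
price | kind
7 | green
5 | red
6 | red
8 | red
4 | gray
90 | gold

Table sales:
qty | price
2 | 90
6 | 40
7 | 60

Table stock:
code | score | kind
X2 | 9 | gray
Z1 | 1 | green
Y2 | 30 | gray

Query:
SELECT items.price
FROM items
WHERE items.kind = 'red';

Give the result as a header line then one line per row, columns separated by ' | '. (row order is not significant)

== RESULT ==
items.price
5
6
8

Derivation:
After WHERE (3 rows):
items.price | items.kind
5 | red
6 | red
8 | red
After SELECT (3 rows):
items.price
5
6
8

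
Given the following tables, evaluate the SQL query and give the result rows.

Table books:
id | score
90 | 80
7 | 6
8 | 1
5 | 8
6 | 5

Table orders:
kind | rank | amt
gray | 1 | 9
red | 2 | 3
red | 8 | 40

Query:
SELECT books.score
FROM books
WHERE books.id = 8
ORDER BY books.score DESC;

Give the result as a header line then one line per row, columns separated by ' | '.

== RESULT ==
books.score
1

Derivation:
After WHERE (1 rows):
books.id | books.score
8 | 1
After SELECT (1 rows):
books.score
1
After ORDER BY (1 rows):
books.score
1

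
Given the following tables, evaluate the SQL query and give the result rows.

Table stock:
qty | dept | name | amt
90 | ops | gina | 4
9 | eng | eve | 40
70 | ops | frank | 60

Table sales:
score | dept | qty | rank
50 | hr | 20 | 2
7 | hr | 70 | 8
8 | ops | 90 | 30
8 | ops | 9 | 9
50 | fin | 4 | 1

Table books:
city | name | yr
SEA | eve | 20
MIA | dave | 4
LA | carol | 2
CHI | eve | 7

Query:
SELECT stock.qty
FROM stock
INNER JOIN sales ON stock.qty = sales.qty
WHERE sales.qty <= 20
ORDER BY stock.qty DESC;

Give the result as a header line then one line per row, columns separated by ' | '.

== RESULT ==
stock.qty
9

Derivation:
After JOIN sales (3 rows):
stock.qty | stock.dept | stock.name | stock.amt | sales.score | sales.dept | sales.qty | sales.rank
90 | ops | gina | 4 | 8 | ops | 90 | 30
9 | eng | eve | 40 | 8 | ops | 9 | 9
70 | ops | frank | 60 | 7 | hr | 70 | 8
After WHERE (1 rows):
stock.qty | stock.dept | stock.name | stock.amt | sales.score | sales.dept | sales.qty | sales.rank
9 | eng | eve | 40 | 8 | ops | 9 | 9
After SELECT (1 rows):
stock.qty
9
After ORDER BY (1 rows):
stock.qty
9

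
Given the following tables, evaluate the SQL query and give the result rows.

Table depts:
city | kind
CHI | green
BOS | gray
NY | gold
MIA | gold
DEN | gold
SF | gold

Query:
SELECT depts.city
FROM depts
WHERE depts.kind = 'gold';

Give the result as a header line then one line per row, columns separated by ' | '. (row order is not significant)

== RESULT ==
depts.city
NY
MIA
DEN
SF

Derivation:
After WHERE (4 rows):
depts.city | depts.kind
NY | gold
MIA | gold
DEN | gold
SF | gold
After SELECT (4 rows):
depts.city
NY
MIA
DEN
SF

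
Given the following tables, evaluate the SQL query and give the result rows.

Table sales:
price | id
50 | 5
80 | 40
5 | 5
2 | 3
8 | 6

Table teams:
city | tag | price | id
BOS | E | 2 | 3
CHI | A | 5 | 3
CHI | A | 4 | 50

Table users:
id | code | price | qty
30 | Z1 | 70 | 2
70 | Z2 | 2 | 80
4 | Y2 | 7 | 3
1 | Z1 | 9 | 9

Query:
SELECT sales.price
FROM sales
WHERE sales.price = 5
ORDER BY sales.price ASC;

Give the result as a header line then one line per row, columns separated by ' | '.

== RESULT ==
sales.price
5

Derivation:
After WHERE (1 rows):
sales.price | sales.id
5 | 5
After SELECT (1 rows):
sales.price
5
After ORDER BY (1 rows):
sales.price
5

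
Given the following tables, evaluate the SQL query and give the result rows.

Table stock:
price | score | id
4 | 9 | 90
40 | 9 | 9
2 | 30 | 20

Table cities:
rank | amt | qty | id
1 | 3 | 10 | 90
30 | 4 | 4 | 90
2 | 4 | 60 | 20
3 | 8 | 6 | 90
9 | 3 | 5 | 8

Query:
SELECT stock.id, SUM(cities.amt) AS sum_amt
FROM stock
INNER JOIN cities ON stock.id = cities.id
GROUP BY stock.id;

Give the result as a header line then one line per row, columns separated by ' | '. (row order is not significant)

After JOIN cities (4 rows):
stock.price | stock.score | stock.id | cities.rank | cities.amt | cities.qty | cities.id
4 | 9 | 90 | 1 | 3 | 10 | 90
4 | 9 | 90 | 30 | 4 | 4 | 90
4 | 9 | 90 | 3 | 8 | 6 | 90
2 | 30 | 20 | 2 | 4 | 60 | 20
After GROUP BY (2 rows):
stock.id | sum_amt
90 | 15
20 | 4

== RESULT ==
stock.id | sum_amt
90 | 15
20 | 4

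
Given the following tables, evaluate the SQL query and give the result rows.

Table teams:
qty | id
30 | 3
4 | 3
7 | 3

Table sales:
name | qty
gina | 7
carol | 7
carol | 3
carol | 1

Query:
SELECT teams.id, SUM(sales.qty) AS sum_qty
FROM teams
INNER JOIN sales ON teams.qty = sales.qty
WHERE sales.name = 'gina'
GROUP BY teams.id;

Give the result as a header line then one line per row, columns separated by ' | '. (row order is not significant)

After JOIN sales (2 rows):
teams.qty | teams.id | sales.name | sales.qty
7 | 3 | gina | 7
7 | 3 | carol | 7
After WHERE (1 rows):
teams.qty | teams.id | sales.name | sales.qty
7 | 3 | gina | 7
After GROUP BY (1 rows):
teams.id | sum_qty
3 | 7

== RESULT ==
teams.id | sum_qty
3 | 7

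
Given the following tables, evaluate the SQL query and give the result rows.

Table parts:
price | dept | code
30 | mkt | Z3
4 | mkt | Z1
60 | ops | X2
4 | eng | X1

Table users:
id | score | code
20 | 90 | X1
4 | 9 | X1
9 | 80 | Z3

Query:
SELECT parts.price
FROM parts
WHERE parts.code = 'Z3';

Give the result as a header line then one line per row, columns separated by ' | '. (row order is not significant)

After WHERE (1 rows):
parts.price | parts.dept | parts.code
30 | mkt | Z3
After SELECT (1 rows):
parts.price
30

== RESULT ==
parts.price
30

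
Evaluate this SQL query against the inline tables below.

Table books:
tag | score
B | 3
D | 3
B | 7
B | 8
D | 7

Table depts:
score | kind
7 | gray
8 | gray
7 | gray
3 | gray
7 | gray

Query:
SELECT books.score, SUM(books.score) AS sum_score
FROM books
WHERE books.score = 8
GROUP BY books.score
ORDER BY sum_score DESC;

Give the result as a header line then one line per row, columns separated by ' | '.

== RESULT ==
books.score | sum_score
8 | 8

Derivation:
After WHERE (1 rows):
books.tag | books.score
B | 8
After GROUP BY (1 rows):
books.score | sum_score
8 | 8
After ORDER BY (1 rows):
books.score | sum_score
8 | 8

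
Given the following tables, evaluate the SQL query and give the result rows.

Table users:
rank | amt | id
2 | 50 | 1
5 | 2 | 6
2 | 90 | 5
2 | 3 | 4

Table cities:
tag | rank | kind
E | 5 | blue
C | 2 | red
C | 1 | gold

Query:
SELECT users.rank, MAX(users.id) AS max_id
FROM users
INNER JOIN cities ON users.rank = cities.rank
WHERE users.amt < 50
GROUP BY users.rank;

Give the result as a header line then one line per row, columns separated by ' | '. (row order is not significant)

== RESULT ==
users.rank | max_id
5 | 6
2 | 4

Derivation:
After JOIN cities (4 rows):
users.rank | users.amt | users.id | cities.tag | cities.rank | cities.kind
2 | 50 | 1 | C | 2 | red
5 | 2 | 6 | E | 5 | blue
2 | 90 | 5 | C | 2 | red
2 | 3 | 4 | C | 2 | red
After WHERE (2 rows):
users.rank | users.amt | users.id | cities.tag | cities.rank | cities.kind
5 | 2 | 6 | E | 5 | blue
2 | 3 | 4 | C | 2 | red
After GROUP BY (2 rows):
users.rank | max_id
5 | 6
2 | 4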